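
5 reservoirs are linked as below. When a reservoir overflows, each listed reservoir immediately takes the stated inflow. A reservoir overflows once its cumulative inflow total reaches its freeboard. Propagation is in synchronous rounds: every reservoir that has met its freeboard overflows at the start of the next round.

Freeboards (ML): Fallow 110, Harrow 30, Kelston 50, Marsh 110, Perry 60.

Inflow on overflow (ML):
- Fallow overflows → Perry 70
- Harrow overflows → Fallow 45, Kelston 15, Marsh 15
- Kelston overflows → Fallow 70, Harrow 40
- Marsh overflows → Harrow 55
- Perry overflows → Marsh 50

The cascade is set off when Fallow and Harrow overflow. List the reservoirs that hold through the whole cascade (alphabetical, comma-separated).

Round 1 — Fallow, Harrow overflow (initial).
  Kelston: +15 → 15 < 50
  Marsh: +15 → 15 < 110
  Perry: +70 → 70 ≥ 60
Round 2 — Perry overflows.
  Marsh: +50 → 65 < 110
No further overflows.

Kelston, Marsh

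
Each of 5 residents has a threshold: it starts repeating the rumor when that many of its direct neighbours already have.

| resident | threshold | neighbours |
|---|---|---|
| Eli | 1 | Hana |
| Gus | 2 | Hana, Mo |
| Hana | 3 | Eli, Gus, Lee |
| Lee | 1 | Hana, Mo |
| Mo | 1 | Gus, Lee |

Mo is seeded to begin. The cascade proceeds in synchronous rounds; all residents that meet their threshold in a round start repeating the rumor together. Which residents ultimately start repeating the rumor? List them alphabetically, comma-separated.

Round 1 — Mo starts repeating the rumor (initial).
Round 2 — checking thresholds:
  Gus: 1 of 2 neighbours < 2, holds.
  Lee: 1 of 2 neighbours ≥ 1, starts repeating the rumor.
Round 3 — no new spreads; cascade stops.

Lee, Mo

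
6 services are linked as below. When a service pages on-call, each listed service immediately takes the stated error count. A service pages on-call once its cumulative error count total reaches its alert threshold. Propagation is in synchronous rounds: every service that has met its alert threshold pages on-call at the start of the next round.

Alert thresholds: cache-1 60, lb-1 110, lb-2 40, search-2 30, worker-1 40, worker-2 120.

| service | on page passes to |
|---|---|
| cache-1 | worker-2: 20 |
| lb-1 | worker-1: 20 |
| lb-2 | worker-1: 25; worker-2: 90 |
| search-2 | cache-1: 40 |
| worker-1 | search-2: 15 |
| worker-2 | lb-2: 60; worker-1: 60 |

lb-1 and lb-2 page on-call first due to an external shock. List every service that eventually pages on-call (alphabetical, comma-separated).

lb-1, lb-2, worker-1

Round 1 — lb-1, lb-2 page on-call (initial).
  worker-1: +20+25 → 45 ≥ 40
  worker-2: +90 → 90 < 120
Round 2 — worker-1 pages on-call.
  search-2: +15 → 15 < 30
No further pages.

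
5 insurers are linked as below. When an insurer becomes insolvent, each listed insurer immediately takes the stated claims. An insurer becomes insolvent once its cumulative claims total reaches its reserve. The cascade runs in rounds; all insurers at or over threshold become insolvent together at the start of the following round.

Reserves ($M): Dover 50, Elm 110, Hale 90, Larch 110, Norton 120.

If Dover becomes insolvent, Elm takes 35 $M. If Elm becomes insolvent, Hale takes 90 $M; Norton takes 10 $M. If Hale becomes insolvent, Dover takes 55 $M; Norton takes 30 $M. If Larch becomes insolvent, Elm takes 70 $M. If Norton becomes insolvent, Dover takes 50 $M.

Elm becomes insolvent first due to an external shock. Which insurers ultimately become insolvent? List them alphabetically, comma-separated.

Dover, Elm, Hale

Round 1 — Elm becomes insolvent (initial).
  Hale: +90 → 90 ≥ 90
  Norton: +10 → 10 < 120
Round 2 — Hale becomes insolvent.
  Dover: +55 → 55 ≥ 50
  Norton: +30 → 40 < 120
Round 3 — Dover becomes insolvent.
No further insolvencies.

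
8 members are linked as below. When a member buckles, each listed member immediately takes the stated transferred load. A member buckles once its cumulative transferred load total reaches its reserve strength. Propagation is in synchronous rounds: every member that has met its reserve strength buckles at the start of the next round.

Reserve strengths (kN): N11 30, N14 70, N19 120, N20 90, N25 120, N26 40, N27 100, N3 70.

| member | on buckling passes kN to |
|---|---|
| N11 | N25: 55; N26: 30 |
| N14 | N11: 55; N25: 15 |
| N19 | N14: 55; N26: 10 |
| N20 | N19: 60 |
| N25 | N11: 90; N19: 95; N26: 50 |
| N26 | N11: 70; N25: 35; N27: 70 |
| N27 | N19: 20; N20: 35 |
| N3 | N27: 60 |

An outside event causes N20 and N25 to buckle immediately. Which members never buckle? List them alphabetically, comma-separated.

Round 1 — N20, N25 buckle (initial).
  N11: +90 → 90 ≥ 30
  N19: +60+95 → 155 ≥ 120
  N26: +50 → 50 ≥ 40
Round 2 — N11, N19, N26 buckle.
  N14: +55 → 55 < 70
  N27: +70 → 70 < 100
No further bucklings.

N14, N27, N3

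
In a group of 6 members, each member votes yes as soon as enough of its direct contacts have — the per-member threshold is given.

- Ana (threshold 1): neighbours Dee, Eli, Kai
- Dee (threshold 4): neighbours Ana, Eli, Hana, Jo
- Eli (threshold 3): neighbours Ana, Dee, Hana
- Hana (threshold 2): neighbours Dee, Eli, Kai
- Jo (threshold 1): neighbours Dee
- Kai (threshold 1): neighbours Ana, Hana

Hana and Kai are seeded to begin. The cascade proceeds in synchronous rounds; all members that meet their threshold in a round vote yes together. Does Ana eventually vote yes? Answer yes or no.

Round 1 — Hana, Kai vote yes (initial).
Round 2 — checking thresholds:
  Ana: 1 of 3 neighbours ≥ 1, votes yes.
  Dee: 1 of 4 neighbours < 4, below threshold.
  Eli: 1 of 3 neighbours < 3, below threshold.
Round 3 — no new yes votes; cascade stops.

yes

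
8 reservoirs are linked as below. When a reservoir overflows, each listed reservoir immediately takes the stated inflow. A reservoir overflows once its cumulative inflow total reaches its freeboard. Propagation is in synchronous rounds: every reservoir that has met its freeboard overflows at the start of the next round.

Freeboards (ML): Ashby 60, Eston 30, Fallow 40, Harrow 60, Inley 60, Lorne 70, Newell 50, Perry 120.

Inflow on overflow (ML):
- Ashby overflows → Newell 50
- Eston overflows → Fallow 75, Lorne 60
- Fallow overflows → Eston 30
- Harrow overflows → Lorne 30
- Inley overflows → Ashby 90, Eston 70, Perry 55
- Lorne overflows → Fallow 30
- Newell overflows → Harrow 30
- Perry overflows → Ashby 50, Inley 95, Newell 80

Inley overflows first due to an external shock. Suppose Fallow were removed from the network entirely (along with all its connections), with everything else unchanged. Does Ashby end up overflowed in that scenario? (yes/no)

With Fallow removed:
Round 1 — Inley overflows (initial).
  Ashby: +90 → 90 ≥ 60
  Eston: +70 → 70 ≥ 30
  Perry: +55 → 55 < 120
Round 2 — Ashby, Eston overflow.
  Lorne: +60 → 60 < 70
  Newell: +50 → 50 ≥ 50
Round 3 — Newell overflows.
  Harrow: +30 → 30 < 60
No further overflows.

yes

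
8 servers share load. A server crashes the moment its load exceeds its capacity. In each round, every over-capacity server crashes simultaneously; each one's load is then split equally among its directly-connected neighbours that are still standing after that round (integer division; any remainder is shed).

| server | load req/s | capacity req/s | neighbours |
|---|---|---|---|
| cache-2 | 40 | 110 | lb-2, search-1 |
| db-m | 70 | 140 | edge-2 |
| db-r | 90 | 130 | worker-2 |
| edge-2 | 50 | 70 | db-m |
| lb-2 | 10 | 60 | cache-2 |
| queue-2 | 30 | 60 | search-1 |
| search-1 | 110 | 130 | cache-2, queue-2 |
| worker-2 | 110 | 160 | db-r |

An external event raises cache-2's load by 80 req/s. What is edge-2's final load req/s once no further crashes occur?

50

Round 1 — cache-2 at 120 > 110. cache-2 crashes.
  cache-2 sheds 120 req/s to lb-2, search-1: 60 each.
    lb-2: 10+60 = 70 > 60
    search-1: 110+60 = 170 > 130
Round 2 — lb-2, search-1 crash.
  lb-2 sheds 70 req/s: no online neighbours, lost.
  search-1 sheds 170 req/s to queue-2: 170 each.
    queue-2: 30+170 = 200 > 60
Round 3 — queue-2 crashes.
  queue-2 sheds 200 req/s: no online neighbours, lost.
No further crashes.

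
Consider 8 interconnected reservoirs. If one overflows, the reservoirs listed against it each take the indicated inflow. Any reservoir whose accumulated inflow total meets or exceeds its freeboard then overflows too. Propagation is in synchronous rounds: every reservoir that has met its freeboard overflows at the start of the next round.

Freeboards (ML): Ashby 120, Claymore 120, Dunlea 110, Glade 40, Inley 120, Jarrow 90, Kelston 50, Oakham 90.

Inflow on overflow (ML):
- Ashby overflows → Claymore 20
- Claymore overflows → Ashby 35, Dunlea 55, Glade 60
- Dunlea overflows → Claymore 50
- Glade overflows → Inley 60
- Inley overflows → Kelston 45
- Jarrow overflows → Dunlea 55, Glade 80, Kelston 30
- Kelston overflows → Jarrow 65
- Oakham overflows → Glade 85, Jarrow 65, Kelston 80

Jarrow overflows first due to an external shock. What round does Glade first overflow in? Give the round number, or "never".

2

Round 1 — Jarrow overflows (initial).
  Dunlea: +55 → 55 < 110
  Glade: +80 → 80 ≥ 40
  Kelston: +30 → 30 < 50
Round 2 — Glade overflows.
  Inley: +60 → 60 < 120
No further overflows.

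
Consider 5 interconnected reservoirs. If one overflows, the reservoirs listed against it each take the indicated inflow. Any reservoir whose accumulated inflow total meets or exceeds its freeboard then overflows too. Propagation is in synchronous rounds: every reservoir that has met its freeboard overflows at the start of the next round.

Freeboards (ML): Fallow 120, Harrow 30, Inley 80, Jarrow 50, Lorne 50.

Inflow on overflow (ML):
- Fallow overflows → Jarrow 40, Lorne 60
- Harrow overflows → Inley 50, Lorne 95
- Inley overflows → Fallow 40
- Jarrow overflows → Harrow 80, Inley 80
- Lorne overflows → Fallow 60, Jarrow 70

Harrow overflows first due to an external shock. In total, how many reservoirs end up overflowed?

Round 1 — Harrow overflows (initial).
  Inley: +50 → 50 < 80
  Lorne: +95 → 95 ≥ 50
Round 2 — Lorne overflows.
  Fallow: +60 → 60 < 120
  Jarrow: +70 → 70 ≥ 50
Round 3 — Jarrow overflows.
  Inley: +80 → 130 ≥ 80
Round 4 — Inley overflows.
  Fallow: +40 → 100 < 120
No further overflows.

4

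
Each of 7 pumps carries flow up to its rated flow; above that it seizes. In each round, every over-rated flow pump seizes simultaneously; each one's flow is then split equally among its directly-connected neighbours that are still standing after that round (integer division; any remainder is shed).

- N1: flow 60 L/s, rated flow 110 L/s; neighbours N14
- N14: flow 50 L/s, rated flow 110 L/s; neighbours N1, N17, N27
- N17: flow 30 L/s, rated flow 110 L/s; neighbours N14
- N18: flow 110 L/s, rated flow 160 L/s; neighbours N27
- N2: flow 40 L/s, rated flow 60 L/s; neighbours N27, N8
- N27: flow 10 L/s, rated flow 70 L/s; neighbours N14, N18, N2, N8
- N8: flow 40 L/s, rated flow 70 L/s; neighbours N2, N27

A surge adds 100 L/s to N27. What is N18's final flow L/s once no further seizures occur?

137

Round 1 — N27 at 110 > 70. N27 seizes.
  N27 sheds 110 L/s to N14, N18, N2, N8: 27 each (2 lost).
    N14: 50+27 = 77 ≤ 110
    N18: 110+27 = 137 ≤ 160
    N2: 40+27 = 67 > 60
    N8: 40+27 = 67 ≤ 70
Round 2 — N2 seizes.
  N2 sheds 67 L/s to N8: 67 each.
    N8: 67+67 = 134 > 70
Round 3 — N8 seizes.
  N8 sheds 134 L/s: no online neighbours, lost.
No further seizures.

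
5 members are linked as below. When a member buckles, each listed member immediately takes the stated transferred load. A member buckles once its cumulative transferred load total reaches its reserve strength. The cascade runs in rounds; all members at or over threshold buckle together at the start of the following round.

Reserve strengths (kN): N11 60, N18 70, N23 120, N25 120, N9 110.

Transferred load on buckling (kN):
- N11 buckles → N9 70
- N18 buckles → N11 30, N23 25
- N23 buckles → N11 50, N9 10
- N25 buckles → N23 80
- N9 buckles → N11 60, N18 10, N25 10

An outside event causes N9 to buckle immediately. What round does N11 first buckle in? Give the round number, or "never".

Round 1 — N9 buckles (initial).
  N11: +60 → 60 ≥ 60
  N18: +10 → 10 < 70
  N25: +10 → 10 < 120
Round 2 — N11 buckles.
No further bucklings.

2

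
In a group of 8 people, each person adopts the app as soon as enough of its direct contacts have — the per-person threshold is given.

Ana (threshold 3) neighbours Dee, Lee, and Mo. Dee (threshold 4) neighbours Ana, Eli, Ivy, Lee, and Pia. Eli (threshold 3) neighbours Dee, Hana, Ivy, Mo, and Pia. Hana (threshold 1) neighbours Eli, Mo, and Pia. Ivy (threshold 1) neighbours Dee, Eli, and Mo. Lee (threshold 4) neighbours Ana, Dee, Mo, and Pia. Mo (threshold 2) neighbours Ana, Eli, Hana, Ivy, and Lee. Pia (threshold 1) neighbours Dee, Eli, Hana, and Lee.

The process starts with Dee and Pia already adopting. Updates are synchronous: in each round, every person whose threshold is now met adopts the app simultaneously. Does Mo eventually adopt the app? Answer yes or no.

yes

Round 1 — Dee, Pia adopt the app (initial).
Round 2 — checking thresholds:
  Ana: 1 of 3 neighbours < 3, not yet.
  Eli: 2 of 5 neighbours < 3, not yet.
  Hana: 1 of 3 neighbours ≥ 1, adopts the app.
  Ivy: 1 of 3 neighbours ≥ 1, adopts the app.
  Lee: 2 of 4 neighbours < 4, not yet.
Round 3 — checking thresholds:
  Ana: 1 of 3 neighbours < 3, not yet.
  Eli: 4 of 5 neighbours ≥ 3, adopts the app.
  Lee: 2 of 4 neighbours < 4, not yet.
  Mo: 2 of 5 neighbours ≥ 2, adopts the app.
Round 4 — no new adoptions; cascade stops.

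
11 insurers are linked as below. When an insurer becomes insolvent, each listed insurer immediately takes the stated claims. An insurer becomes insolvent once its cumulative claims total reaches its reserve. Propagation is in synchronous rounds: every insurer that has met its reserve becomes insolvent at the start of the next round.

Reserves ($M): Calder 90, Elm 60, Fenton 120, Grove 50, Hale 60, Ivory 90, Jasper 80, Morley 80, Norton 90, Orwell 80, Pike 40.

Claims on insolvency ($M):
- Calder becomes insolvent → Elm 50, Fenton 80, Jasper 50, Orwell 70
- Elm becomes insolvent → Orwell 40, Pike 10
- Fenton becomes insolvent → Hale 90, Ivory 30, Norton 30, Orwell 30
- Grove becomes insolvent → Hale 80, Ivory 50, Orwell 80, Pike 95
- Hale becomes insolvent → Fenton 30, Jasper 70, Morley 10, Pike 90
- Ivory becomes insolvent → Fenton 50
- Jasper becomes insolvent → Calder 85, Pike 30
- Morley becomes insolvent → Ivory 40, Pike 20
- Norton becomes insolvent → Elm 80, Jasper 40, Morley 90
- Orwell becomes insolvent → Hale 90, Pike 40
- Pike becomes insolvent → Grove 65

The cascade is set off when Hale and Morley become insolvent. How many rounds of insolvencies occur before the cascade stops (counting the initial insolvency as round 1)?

Round 1 — Hale, Morley become insolvent (initial).
  Fenton: +30 → 30 < 120
  Ivory: +40 → 40 < 90
  Jasper: +70 → 70 < 80
  Pike: +90+20 → 110 ≥ 40
Round 2 — Pike becomes insolvent.
  Grove: +65 → 65 ≥ 50
Round 3 — Grove becomes insolvent.
  Ivory: +50 → 90 ≥ 90
  Orwell: +80 → 80 ≥ 80
Round 4 — Ivory, Orwell become insolvent.
  Fenton: +50 → 80 < 120
No further insolvencies.

4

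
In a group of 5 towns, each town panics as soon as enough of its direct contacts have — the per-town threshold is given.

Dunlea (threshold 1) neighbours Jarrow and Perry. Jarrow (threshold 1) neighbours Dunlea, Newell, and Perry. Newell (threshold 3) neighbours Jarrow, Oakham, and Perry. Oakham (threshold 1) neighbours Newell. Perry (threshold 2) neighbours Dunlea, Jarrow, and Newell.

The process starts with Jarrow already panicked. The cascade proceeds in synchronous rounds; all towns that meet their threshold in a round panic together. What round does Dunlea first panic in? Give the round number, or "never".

2

Round 1 — Jarrow panics (initial).
Round 2 — checking thresholds:
  Dunlea: 1 of 2 neighbours ≥ 1, panics.
  Newell: 1 of 3 neighbours < 3, below threshold.
  Perry: 1 of 3 neighbours < 2, below threshold.
Round 3 — checking thresholds:
  Newell: 1 of 3 neighbours < 3, below threshold.
  Perry: 2 of 3 neighbours ≥ 2, panics.
Round 4 — no new panics; cascade stops.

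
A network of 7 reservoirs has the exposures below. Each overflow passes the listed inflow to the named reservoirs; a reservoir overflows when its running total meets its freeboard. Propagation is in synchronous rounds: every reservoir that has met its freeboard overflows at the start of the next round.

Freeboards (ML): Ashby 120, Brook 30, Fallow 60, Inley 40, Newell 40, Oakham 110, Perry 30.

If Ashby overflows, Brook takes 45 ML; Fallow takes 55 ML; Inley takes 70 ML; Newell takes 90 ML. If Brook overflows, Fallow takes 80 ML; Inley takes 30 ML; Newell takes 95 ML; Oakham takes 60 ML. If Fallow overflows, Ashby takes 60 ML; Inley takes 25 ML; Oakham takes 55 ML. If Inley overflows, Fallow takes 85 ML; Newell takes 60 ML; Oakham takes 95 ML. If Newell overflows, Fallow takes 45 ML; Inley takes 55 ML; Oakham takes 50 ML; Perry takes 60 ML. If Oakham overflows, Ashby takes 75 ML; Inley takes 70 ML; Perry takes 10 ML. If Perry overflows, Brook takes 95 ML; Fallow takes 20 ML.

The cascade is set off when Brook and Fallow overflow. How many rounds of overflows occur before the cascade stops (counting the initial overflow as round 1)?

3

Round 1 — Brook, Fallow overflow (initial).
  Ashby: +60 → 60 < 120
  Inley: +30+25 → 55 ≥ 40
  Newell: +95 → 95 ≥ 40
  Oakham: +60+55 → 115 ≥ 110
Round 2 — Inley, Newell, Oakham overflow.
  Ashby: +75 → 135 ≥ 120
  Perry: +60+10 → 70 ≥ 30
Round 3 — Ashby, Perry overflow.
No further overflows.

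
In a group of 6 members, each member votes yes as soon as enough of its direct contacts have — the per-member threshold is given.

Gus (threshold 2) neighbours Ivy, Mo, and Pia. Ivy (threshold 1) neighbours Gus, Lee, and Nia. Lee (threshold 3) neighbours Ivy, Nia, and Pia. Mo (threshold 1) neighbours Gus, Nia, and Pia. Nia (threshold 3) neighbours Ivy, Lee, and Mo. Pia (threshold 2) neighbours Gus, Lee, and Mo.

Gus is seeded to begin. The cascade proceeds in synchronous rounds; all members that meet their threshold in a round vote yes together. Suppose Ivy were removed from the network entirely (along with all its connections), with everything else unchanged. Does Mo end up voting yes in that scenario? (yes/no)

With Ivy removed:
Round 1 — Gus votes yes (initial).
Round 2 — checking thresholds:
  Mo: 1 of 3 neighbours ≥ 1, votes yes.
  Pia: 1 of 3 neighbours < 2, not yet.
Round 3 — checking thresholds:
  Nia: 1 of 2 neighbours < 3, not yet.
  Pia: 2 of 3 neighbours ≥ 2, votes yes.
Round 4 — no new yes votes; cascade stops.

yes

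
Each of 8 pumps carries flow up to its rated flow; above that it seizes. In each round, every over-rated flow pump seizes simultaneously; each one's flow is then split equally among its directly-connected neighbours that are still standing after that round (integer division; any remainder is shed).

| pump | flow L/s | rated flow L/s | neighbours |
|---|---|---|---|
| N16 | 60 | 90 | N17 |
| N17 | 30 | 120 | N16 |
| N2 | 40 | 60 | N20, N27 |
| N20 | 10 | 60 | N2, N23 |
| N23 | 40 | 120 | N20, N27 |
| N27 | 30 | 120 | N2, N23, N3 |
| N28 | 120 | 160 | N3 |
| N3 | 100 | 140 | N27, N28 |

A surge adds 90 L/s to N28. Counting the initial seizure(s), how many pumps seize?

6

Round 1 — N28 at 210 > 160. N28 seizes.
  N28 sheds 210 L/s to N3: 210 each.
    N3: 100+210 = 310 > 140
Round 2 — N3 seizes.
  N3 sheds 310 L/s to N27: 310 each.
    N27: 30+310 = 340 > 120
Round 3 — N27 seizes.
  N27 sheds 340 L/s to N2, N23: 170 each.
    N2: 40+170 = 210 > 60
    N23: 40+170 = 210 > 120
Round 4 — N2, N23 seize.
  N2 sheds 210 L/s to N20: 210 each.
    N20: 10+210 = 220 > 60
  N23 sheds 210 L/s to N20: 210 each.
    N20: 220+210 = 430 > 60
Round 5 — N20 seizes.
  N20 sheds 430 L/s: no online neighbours, lost.
No further seizures.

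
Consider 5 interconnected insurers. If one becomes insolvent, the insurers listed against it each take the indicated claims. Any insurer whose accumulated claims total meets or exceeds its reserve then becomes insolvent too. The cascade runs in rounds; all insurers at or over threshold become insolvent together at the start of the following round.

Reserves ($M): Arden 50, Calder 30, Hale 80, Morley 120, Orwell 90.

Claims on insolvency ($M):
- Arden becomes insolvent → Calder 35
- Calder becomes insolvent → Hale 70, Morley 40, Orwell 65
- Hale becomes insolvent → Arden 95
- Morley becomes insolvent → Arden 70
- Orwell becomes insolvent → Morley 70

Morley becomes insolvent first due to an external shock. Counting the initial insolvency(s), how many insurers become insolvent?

Round 1 — Morley becomes insolvent (initial).
  Arden: +70 → 70 ≥ 50
Round 2 — Arden becomes insolvent.
  Calder: +35 → 35 ≥ 30
Round 3 — Calder becomes insolvent.
  Hale: +70 → 70 < 80
  Orwell: +65 → 65 < 90
No further insolvencies.

3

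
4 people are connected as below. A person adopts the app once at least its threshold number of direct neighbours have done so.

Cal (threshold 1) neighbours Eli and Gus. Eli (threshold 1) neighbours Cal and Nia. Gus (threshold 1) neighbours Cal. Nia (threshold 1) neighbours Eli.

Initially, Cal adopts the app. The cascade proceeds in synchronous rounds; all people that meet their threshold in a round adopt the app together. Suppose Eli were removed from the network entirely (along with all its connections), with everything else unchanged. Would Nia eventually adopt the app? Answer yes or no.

With Eli removed:
Round 1 — Cal adopts the app (initial).
Round 2 — checking thresholds:
  Gus: 1 of 1 neighbours ≥ 1, adopts the app.
Round 3 — no new adoptions; cascade stops.

no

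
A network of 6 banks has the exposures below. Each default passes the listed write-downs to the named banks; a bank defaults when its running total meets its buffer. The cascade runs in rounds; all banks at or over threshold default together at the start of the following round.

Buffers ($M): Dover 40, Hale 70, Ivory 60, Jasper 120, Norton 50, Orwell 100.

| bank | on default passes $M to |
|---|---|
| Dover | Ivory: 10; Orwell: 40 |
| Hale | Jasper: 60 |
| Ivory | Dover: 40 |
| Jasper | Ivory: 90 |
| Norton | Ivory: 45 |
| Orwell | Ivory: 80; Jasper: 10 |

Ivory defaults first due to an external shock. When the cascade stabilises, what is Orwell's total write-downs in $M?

Round 1 — Ivory defaults (initial).
  Dover: +40 → 40 ≥ 40
Round 2 — Dover defaults.
  Orwell: +40 → 40 < 100
No further defaults.

40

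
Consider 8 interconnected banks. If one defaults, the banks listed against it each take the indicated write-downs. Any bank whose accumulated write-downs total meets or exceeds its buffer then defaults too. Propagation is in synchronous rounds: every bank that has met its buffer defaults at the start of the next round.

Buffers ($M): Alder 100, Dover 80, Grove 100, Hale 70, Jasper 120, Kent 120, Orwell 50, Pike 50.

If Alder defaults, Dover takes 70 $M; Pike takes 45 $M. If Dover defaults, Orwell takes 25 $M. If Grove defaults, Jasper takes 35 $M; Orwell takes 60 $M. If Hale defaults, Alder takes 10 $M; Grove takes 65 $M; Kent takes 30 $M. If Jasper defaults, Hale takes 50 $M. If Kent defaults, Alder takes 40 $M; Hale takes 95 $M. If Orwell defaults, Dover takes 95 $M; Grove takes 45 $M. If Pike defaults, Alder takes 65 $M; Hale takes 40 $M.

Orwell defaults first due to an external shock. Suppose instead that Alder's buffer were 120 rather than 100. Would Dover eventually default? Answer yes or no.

With Alder's buffer at 120:
Round 1 — Orwell defaults (initial).
  Dover: +95 → 95 ≥ 80
  Grove: +45 → 45 < 100
Round 2 — Dover defaults.
No further defaults.

yes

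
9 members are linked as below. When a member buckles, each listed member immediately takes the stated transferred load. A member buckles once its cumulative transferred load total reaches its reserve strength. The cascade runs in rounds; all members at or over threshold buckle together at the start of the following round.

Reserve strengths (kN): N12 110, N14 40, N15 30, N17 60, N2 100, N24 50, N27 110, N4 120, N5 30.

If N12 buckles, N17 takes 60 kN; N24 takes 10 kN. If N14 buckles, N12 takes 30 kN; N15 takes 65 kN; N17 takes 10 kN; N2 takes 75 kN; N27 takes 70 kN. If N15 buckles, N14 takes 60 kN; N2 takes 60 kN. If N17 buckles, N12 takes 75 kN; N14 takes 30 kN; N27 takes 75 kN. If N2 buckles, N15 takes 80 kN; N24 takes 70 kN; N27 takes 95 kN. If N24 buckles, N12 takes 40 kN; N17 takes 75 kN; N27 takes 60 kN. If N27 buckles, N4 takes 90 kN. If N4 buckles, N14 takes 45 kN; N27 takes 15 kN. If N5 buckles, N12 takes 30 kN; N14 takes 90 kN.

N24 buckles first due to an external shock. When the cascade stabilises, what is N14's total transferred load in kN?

30

Round 1 — N24 buckles (initial).
  N12: +40 → 40 < 110
  N17: +75 → 75 ≥ 60
  N27: +60 → 60 < 110
Round 2 — N17 buckles.
  N12: +75 → 115 ≥ 110
  N14: +30 → 30 < 40
  N27: +75 → 135 ≥ 110
Round 3 — N12, N27 buckle.
  N4: +90 → 90 < 120
No further bucklings.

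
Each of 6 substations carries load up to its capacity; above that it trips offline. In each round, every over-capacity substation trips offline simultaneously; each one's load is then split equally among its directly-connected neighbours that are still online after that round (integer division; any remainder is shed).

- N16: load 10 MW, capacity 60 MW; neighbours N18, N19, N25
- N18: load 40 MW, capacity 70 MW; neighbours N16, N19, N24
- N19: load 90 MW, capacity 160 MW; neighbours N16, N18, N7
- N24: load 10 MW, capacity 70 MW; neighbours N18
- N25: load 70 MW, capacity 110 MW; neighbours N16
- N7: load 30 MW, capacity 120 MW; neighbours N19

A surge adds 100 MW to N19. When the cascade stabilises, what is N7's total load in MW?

93

Round 1 — N19 at 190 > 160. N19 trips offline.
  N19 sheds 190 MW to N16, N18, N7: 63 each (1 lost).
    N16: 10+63 = 73 > 60
    N18: 40+63 = 103 > 70
    N7: 30+63 = 93 ≤ 120
Round 2 — N16, N18 trip offline.
  N16 sheds 73 MW to N25: 73 each.
    N25: 70+73 = 143 > 110
  N18 sheds 103 MW to N24: 103 each.
    N24: 10+103 = 113 > 70
Round 3 — N24, N25 trip offline.
  N24 sheds 113 MW: no online neighbours, lost.
  N25 sheds 143 MW: no online neighbours, lost.
No further trips.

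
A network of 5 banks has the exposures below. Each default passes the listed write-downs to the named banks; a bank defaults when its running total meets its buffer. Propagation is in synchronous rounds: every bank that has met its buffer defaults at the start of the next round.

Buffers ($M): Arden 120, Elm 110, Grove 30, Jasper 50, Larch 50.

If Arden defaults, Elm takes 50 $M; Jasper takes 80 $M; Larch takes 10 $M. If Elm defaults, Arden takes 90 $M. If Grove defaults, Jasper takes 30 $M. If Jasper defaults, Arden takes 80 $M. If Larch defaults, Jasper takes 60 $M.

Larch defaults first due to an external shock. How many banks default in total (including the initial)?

Round 1 — Larch defaults (initial).
  Jasper: +60 → 60 ≥ 50
Round 2 — Jasper defaults.
  Arden: +80 → 80 < 120
No further defaults.

2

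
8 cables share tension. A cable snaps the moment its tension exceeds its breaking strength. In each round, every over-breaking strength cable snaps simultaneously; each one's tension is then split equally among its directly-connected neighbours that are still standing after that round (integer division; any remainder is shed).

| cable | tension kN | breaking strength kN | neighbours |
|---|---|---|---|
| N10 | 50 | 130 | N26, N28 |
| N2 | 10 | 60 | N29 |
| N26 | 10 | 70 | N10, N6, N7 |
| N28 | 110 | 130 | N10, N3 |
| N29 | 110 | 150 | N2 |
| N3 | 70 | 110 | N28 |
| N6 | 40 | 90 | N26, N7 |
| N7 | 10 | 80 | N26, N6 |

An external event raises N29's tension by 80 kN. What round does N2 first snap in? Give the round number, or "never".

Round 1 — N29 at 190 > 150. N29 snaps.
  N29 sheds 190 kN to N2: 190 each.
    N2: 10+190 = 200 > 60
Round 2 — N2 snaps.
  N2 sheds 200 kN: no online neighbours, lost.
No further breaks.

2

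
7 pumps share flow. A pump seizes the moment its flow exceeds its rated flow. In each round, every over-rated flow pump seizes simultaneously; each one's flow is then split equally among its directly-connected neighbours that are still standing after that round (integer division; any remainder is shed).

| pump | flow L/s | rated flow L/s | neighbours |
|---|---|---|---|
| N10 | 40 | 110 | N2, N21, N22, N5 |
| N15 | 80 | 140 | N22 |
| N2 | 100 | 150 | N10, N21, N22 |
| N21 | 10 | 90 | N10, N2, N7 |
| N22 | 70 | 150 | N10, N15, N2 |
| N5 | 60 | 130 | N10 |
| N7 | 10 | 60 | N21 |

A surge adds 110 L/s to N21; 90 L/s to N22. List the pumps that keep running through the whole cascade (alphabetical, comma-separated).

Round 1 — N21 at 120 > 90; N22 at 160 > 150. N21, N22 seize.
  N21 sheds 120 L/s to N10, N2, N7: 40 each.
    N10: 40+40 = 80 ≤ 110
    N2: 100+40 = 140 ≤ 150
    N7: 10+40 = 50 ≤ 60
  N22 sheds 160 L/s to N10, N15, N2: 53 each (1 lost).
    N10: 80+53 = 133 > 110
    N15: 80+53 = 133 ≤ 140
    N2: 140+53 = 193 > 150
Round 2 — N10, N2 seize.
  N10 sheds 133 L/s to N5: 133 each.
    N5: 60+133 = 193 > 130
  N2 sheds 193 L/s: no online neighbours, lost.
Round 3 — N5 seizes.
  N5 sheds 193 L/s: no online neighbours, lost.
No further seizures.

N15, N7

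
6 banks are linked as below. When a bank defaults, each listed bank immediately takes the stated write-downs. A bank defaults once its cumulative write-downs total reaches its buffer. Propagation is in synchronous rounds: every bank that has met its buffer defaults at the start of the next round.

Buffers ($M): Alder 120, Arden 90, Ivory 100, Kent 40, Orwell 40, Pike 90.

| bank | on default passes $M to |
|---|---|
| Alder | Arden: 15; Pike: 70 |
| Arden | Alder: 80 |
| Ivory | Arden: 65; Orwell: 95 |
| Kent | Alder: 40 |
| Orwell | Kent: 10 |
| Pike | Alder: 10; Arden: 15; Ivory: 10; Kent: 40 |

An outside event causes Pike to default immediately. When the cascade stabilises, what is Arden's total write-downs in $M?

15

Round 1 — Pike defaults (initial).
  Alder: +10 → 10 < 120
  Arden: +15 → 15 < 90
  Ivory: +10 → 10 < 100
  Kent: +40 → 40 ≥ 40
Round 2 — Kent defaults.
  Alder: +40 → 50 < 120
No further defaults.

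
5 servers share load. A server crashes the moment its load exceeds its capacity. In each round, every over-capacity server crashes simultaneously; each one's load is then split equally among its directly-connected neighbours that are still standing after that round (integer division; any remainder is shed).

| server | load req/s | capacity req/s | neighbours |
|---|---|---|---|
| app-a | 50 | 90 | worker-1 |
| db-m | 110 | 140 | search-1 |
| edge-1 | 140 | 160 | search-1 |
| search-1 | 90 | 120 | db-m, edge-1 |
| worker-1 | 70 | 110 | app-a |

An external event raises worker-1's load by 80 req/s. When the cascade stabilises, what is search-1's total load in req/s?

Round 1 — worker-1 at 150 > 110. worker-1 crashes.
  worker-1 sheds 150 req/s to app-a: 150 each.
    app-a: 50+150 = 200 > 90
Round 2 — app-a crashes.
  app-a sheds 200 req/s: no online neighbours, lost.
No further crashes.

90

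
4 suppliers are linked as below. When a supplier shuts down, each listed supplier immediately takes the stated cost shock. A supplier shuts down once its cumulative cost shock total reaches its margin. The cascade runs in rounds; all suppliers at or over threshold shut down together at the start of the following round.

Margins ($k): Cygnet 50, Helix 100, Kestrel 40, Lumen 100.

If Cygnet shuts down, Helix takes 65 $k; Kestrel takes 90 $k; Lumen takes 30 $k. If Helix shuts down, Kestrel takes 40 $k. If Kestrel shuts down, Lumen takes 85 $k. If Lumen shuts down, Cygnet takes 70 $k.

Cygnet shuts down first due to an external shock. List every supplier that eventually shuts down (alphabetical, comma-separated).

Round 1 — Cygnet shuts down (initial).
  Helix: +65 → 65 < 100
  Kestrel: +90 → 90 ≥ 40
  Lumen: +30 → 30 < 100
Round 2 — Kestrel shuts down.
  Lumen: +85 → 115 ≥ 100
Round 3 — Lumen shuts down.
No further shutdowns.

Cygnet, Kestrel, Lumen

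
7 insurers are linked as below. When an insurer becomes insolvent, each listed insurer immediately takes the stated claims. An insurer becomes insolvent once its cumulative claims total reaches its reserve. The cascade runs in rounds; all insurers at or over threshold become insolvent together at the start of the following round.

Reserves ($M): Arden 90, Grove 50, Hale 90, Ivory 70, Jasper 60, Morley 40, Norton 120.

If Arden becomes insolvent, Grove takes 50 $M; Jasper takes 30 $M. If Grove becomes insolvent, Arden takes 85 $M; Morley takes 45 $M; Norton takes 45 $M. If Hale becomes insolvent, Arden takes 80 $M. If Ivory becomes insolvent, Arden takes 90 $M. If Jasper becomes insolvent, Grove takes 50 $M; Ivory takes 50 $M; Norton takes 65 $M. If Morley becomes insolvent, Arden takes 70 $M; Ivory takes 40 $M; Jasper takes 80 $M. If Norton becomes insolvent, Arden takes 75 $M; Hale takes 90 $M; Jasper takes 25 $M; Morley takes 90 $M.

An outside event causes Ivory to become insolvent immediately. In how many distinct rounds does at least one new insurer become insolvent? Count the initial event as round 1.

Round 1 — Ivory becomes insolvent (initial).
  Arden: +90 → 90 ≥ 90
Round 2 — Arden becomes insolvent.
  Grove: +50 → 50 ≥ 50
  Jasper: +30 → 30 < 60
Round 3 — Grove becomes insolvent.
  Morley: +45 → 45 ≥ 40
  Norton: +45 → 45 < 120
Round 4 — Morley becomes insolvent.
  Jasper: +80 → 110 ≥ 60
Round 5 — Jasper becomes insolvent.
  Norton: +65 → 110 < 120
No further insolvencies.

5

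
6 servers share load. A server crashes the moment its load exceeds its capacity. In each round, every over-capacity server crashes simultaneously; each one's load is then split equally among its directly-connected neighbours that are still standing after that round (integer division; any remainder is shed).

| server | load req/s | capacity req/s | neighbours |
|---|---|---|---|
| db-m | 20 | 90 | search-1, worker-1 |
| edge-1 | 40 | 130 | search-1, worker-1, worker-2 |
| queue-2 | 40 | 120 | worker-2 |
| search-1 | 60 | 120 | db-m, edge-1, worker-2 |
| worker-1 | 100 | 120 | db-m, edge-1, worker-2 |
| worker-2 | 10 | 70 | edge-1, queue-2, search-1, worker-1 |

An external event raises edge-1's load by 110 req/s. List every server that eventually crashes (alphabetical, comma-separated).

Round 1 — edge-1 at 150 > 130. edge-1 crashes.
  edge-1 sheds 150 req/s to search-1, worker-1, worker-2: 50 each.
    search-1: 60+50 = 110 ≤ 120
    worker-1: 100+50 = 150 > 120
    worker-2: 10+50 = 60 ≤ 70
Round 2 — worker-1 crashes.
  worker-1 sheds 150 req/s to db-m, worker-2: 75 each.
    db-m: 20+75 = 95 > 90
    worker-2: 60+75 = 135 > 70
Round 3 — db-m, worker-2 crash.
  db-m sheds 95 req/s to search-1: 95 each.
    search-1: 110+95 = 205 > 120
  worker-2 sheds 135 req/s to queue-2, search-1: 67 each (1 lost).
    queue-2: 40+67 = 107 ≤ 120
    search-1: 205+67 = 272 > 120
Round 4 — search-1 crashes.
  search-1 sheds 272 req/s: no online neighbours, lost.
No further crashes.

db-m, edge-1, search-1, worker-1, worker-2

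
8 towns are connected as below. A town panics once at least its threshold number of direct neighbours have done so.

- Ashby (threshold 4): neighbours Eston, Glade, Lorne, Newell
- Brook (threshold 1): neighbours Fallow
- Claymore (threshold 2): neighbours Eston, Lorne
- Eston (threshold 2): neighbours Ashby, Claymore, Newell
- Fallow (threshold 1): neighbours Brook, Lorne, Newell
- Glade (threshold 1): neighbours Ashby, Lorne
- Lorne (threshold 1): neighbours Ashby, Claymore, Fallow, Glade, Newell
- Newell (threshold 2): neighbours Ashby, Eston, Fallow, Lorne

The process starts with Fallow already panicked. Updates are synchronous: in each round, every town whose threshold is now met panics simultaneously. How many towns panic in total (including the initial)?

Round 1 — Fallow panics (initial).
Round 2 — checking thresholds:
  Brook: 1 of 1 neighbours ≥ 1, panics.
  Lorne: 1 of 5 neighbours ≥ 1, panics.
  Newell: 1 of 4 neighbours < 2, holds.
Round 3 — checking thresholds:
  Ashby: 1 of 4 neighbours < 4, holds.
  Claymore: 1 of 2 neighbours < 2, holds.
  Glade: 1 of 2 neighbours ≥ 1, panics.
  Newell: 2 of 4 neighbours ≥ 2, panics.
Round 4 — no new panics; cascade stops.

5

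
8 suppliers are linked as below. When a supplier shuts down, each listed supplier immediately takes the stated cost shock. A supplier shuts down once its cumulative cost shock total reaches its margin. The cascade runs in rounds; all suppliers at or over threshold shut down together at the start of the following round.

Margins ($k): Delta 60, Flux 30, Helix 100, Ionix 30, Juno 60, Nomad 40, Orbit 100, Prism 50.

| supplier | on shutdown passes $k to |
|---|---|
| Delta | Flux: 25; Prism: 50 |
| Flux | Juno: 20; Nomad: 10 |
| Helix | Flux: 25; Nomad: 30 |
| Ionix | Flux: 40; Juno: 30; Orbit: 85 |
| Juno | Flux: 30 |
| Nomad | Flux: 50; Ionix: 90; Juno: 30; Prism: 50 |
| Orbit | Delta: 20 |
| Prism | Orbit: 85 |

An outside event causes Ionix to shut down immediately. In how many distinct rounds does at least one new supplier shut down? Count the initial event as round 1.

Round 1 — Ionix shuts down (initial).
  Flux: +40 → 40 ≥ 30
  Juno: +30 → 30 < 60
  Orbit: +85 → 85 < 100
Round 2 — Flux shuts down.
  Juno: +20 → 50 < 60
  Nomad: +10 → 10 < 40
No further shutdowns.

2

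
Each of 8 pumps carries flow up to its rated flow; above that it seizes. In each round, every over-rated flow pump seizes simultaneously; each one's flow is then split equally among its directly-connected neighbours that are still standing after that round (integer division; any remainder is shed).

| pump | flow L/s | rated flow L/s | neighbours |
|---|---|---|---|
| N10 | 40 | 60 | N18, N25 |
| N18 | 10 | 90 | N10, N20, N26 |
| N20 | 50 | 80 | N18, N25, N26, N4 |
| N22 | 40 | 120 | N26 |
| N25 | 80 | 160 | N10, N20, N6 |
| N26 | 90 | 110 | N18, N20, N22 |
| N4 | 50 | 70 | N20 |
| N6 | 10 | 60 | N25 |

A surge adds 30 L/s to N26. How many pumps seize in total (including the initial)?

Round 1 — N26 at 120 > 110. N26 seizes.
  N26 sheds 120 L/s to N18, N20, N22: 40 each.
    N18: 10+40 = 50 ≤ 90
    N20: 50+40 = 90 > 80
    N22: 40+40 = 80 ≤ 120
Round 2 — N20 seizes.
  N20 sheds 90 L/s to N18, N25, N4: 30 each.
    N18: 50+30 = 80 ≤ 90
    N25: 80+30 = 110 ≤ 160
    N4: 50+30 = 80 > 70
Round 3 — N4 seizes.
  N4 sheds 80 L/s: no online neighbours, lost.
No further seizures.

3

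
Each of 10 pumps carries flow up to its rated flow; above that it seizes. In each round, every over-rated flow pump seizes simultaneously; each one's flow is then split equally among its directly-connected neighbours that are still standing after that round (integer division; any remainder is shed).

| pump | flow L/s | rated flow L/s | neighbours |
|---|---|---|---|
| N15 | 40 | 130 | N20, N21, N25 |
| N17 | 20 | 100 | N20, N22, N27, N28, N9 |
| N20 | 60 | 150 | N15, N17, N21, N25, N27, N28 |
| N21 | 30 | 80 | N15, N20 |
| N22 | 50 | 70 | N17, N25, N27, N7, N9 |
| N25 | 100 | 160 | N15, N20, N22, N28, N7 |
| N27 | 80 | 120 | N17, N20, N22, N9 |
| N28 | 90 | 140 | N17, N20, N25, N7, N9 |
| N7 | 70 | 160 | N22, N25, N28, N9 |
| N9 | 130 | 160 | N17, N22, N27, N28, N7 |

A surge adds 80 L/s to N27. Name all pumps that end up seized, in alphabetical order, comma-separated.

Round 1 — N27 at 160 > 120. N27 seizes.
  N27 sheds 160 L/s to N17, N20, N22, N9: 40 each.
    N17: 20+40 = 60 ≤ 100
    N20: 60+40 = 100 ≤ 150
    N22: 50+40 = 90 > 70
    N9: 130+40 = 170 > 160
Round 2 — N22, N9 seize.
  N22 sheds 90 L/s to N17, N25, N7: 30 each.
    N17: 60+30 = 90 ≤ 100
    N25: 100+30 = 130 ≤ 160
    N7: 70+30 = 100 ≤ 160
  N9 sheds 170 L/s to N17, N28, N7: 56 each (2 lost).
    N17: 90+56 = 146 > 100
    N28: 90+56 = 146 > 140
    N7: 100+56 = 156 ≤ 160
Round 3 — N17, N28 seize.
  N17 sheds 146 L/s to N20: 146 each.
    N20: 100+146 = 246 > 150
  N28 sheds 146 L/s to N20, N25, N7: 48 each (2 lost).
    N20: 246+48 = 294 > 150
    N25: 130+48 = 178 > 160
    N7: 156+48 = 204 > 160
Round 4 — N20, N25, N7 seize.
  N20 sheds 294 L/s to N15, N21: 147 each.
    N15: 40+147 = 187 > 130
    N21: 30+147 = 177 > 80
  N25 sheds 178 L/s to N15: 178 each.
    N15: 187+178 = 365 > 130
  N7 sheds 204 L/s: no online neighbours, lost.
Round 5 — N15, N21 seize.
  N15 sheds 365 L/s: no online neighbours, lost.
  N21 sheds 177 L/s: no online neighbours, lost.
No further seizures.

N15, N17, N20, N21, N22, N25, N27, N28, N7, N9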